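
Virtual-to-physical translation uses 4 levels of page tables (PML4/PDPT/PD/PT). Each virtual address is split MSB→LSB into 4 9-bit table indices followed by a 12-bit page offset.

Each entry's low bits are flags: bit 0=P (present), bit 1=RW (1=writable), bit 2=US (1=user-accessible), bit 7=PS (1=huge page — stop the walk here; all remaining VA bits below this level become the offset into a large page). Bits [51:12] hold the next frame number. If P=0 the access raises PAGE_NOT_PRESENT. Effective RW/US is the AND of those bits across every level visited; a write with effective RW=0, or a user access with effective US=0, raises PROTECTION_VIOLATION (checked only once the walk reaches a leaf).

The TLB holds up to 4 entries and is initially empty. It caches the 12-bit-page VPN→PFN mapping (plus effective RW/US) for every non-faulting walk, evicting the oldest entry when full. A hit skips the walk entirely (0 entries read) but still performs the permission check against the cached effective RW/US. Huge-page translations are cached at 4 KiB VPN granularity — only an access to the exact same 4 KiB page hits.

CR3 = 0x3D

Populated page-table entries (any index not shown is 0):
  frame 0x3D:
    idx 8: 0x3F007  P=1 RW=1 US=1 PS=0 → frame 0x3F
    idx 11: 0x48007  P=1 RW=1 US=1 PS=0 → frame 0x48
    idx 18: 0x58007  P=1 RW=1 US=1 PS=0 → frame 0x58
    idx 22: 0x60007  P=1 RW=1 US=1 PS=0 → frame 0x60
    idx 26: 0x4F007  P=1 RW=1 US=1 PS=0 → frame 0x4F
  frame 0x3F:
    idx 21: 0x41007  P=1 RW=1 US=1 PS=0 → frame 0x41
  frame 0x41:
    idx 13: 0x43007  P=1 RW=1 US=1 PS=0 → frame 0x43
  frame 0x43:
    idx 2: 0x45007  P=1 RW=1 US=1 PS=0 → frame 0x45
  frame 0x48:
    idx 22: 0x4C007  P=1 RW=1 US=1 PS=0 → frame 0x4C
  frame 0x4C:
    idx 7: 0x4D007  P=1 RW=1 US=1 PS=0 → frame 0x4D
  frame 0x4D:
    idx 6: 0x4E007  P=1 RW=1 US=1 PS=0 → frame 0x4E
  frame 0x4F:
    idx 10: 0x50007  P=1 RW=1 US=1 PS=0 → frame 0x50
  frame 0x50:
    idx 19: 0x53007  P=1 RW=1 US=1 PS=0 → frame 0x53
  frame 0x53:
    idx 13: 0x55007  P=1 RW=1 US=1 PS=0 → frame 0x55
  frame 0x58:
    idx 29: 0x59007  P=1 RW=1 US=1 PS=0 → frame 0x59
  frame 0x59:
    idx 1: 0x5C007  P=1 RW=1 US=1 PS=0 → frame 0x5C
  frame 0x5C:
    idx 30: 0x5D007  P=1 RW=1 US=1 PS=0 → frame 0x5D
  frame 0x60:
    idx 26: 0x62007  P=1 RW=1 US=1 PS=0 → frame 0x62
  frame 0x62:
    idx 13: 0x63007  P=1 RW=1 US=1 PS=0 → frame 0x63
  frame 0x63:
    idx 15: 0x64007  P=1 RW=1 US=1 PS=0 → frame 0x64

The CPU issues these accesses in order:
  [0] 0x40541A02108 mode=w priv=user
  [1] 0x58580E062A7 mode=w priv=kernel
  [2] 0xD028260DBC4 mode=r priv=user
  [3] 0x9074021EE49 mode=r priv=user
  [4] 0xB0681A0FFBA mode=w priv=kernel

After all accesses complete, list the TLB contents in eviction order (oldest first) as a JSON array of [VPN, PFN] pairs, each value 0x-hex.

Trace:
#0 VA=0x40541A02108 (w,user):
  L0: frame=0x3D idx=8 entry=0x3F007 [P=1 RW=1 US=1 PS=0]
  L1: frame=0x3F idx=21 entry=0x41007 [P=1 RW=1 US=1 PS=0]
  L2: frame=0x41 idx=13 entry=0x43007 [P=1 RW=1 US=1 PS=0]
  L3: frame=0x43 idx=2 entry=0x45007 [P=1 RW=1 US=1 PS=0]
  → PA=0x45108  (4 entries read)
#1 VA=0x58580E062A7 (w,kernel):
  L0: frame=0x3D idx=11 entry=0x48007 [P=1 RW=1 US=1 PS=0]
  L1: frame=0x48 idx=22 entry=0x4C007 [P=1 RW=1 US=1 PS=0]
  L2: frame=0x4C idx=7 entry=0x4D007 [P=1 RW=1 US=1 PS=0]
  L3: frame=0x4D idx=6 entry=0x4E007 [P=1 RW=1 US=1 PS=0]
  → PA=0x4E2A7  (4 entries read)
#2 VA=0xD028260DBC4 (r,user):
  L0: frame=0x3D idx=26 entry=0x4F007 [P=1 RW=1 US=1 PS=0]
  L1: frame=0x4F idx=10 entry=0x50007 [P=1 RW=1 US=1 PS=0]
  L2: frame=0x50 idx=19 entry=0x53007 [P=1 RW=1 US=1 PS=0]
  L3: frame=0x53 idx=13 entry=0x55007 [P=1 RW=1 US=1 PS=0]
  → PA=0x55BC4  (4 entries read)
#3 VA=0x9074021EE49 (r,user):
  L0: frame=0x3D idx=18 entry=0x58007 [P=1 RW=1 US=1 PS=0]
  L1: frame=0x58 idx=29 entry=0x59007 [P=1 RW=1 US=1 PS=0]
  L2: frame=0x59 idx=1 entry=0x5C007 [P=1 RW=1 US=1 PS=0]
  L3: frame=0x5C idx=30 entry=0x5D007 [P=1 RW=1 US=1 PS=0]
  → PA=0x5DE49  (4 entries read)
#4 VA=0xB0681A0FFBA (w,kernel):
  L0: frame=0x3D idx=22 entry=0x60007 [P=1 RW=1 US=1 PS=0]
  L1: frame=0x60 idx=26 entry=0x62007 [P=1 RW=1 US=1 PS=0]
  L2: frame=0x62 idx=13 entry=0x63007 [P=1 RW=1 US=1 PS=0]
  L3: frame=0x63 idx=15 entry=0x64007 [P=1 RW=1 US=1 PS=0]
  → PA=0x64FBA  (4 entries read)

TLB: [["0x58580E06", "0x4E"], ["0xD028260D", "0x55"], ["0x9074021E", "0x5D"], ["0xB0681A0F", "0x64"]]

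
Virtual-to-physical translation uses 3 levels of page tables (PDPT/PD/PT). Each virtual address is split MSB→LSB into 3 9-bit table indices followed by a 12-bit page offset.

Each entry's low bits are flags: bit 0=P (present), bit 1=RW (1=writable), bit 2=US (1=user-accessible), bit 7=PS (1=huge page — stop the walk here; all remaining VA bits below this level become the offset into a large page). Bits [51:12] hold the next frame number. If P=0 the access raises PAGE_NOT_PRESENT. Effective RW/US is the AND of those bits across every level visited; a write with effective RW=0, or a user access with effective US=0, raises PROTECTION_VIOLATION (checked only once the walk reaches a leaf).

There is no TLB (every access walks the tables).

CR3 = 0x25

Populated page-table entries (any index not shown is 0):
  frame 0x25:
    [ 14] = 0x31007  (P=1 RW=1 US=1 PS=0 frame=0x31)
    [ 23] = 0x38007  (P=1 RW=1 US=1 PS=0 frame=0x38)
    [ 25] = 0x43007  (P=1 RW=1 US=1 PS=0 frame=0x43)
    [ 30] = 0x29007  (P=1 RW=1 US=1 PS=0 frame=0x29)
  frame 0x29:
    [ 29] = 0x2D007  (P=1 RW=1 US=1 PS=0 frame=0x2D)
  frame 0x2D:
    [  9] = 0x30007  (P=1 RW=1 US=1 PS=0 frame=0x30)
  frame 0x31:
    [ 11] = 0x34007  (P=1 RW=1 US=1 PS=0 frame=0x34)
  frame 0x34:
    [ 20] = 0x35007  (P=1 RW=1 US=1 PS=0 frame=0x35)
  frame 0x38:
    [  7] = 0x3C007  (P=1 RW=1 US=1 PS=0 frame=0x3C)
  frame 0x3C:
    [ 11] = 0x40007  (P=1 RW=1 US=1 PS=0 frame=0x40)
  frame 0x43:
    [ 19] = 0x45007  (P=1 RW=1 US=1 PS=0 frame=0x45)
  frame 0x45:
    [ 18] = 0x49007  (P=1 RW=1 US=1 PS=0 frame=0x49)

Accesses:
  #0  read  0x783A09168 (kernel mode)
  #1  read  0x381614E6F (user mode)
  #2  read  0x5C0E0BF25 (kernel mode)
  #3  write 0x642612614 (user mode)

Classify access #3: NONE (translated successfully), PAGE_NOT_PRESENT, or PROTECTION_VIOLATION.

Walk each access:
#0 VA=0x783A09168 (r,kernel):
  lvl0: tbl 0x25, slot 30 ⇒ 0x29007 (P1/RW1/US1/PS0)
  lvl1: tbl 0x29, slot 29 ⇒ 0x2D007 (P1/RW1/US1/PS0)
  lvl2: tbl 0x2D, slot 9 ⇒ 0x30007 (P1/RW1/US1/PS0)
  ⇒ phys 0x30168  [3 reads]
#1 VA=0x381614E6F (r,user):
  lvl0: tbl 0x25, slot 14 ⇒ 0x31007 (P1/RW1/US1/PS0)
  lvl1: tbl 0x31, slot 11 ⇒ 0x34007 (P1/RW1/US1/PS0)
  lvl2: tbl 0x34, slot 20 ⇒ 0x35007 (P1/RW1/US1/PS0)
  ⇒ phys 0x35E6F  [3 reads]
#2 VA=0x5C0E0BF25 (r,kernel):
  lvl0: tbl 0x25, slot 23 ⇒ 0x38007 (P1/RW1/US1/PS0)
  lvl1: tbl 0x38, slot 7 ⇒ 0x3C007 (P1/RW1/US1/PS0)
  lvl2: tbl 0x3C, slot 11 ⇒ 0x40007 (P1/RW1/US1/PS0)
  ⇒ phys 0x40F25  [3 reads]
#3 VA=0x642612614 (w,user):
  lvl0: tbl 0x25, slot 25 ⇒ 0x43007 (P1/RW1/US1/PS0)
  lvl1: tbl 0x43, slot 19 ⇒ 0x45007 (P1/RW1/US1/PS0)
  lvl2: tbl 0x45, slot 18 ⇒ 0x49007 (P1/RW1/US1/PS0)
  ⇒ phys 0x49614  [3 reads]

Access #3 fault: NONE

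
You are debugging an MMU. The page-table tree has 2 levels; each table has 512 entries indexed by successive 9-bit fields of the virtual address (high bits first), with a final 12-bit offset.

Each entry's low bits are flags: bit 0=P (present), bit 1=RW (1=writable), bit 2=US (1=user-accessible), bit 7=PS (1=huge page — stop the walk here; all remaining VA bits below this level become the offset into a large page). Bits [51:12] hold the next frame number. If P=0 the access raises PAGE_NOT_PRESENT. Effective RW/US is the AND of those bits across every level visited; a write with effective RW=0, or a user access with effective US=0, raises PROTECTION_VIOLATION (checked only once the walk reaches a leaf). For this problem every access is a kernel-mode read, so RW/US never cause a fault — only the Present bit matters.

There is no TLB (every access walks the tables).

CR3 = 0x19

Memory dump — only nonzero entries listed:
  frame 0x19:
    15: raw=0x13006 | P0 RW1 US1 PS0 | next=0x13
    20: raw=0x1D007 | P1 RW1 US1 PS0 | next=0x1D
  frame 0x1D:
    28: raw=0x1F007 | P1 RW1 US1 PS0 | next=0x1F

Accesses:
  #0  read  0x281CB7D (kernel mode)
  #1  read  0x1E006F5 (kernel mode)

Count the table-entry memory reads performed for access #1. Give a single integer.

Walk each access:
#0 VA=0x281CB7D (r,kernel):
  L0: frame=0x19 idx=20 entry=0x1D007 [P=1 RW=1 US=1 PS=0]
  L1: frame=0x1D idx=28 entry=0x1F007 [P=1 RW=1 US=1 PS=0]
  → PA=0x1FB7D  (2 entries read)
#1 VA=0x1E006F5 (r,kernel):
  L0: frame=0x19 idx=15 entry=0x13006 [P=0 RW=1 US=1 PS=0]
  ⇒ fault: PAGE_NOT_PRESENT  — 1 lookups

Entries read for #1: 1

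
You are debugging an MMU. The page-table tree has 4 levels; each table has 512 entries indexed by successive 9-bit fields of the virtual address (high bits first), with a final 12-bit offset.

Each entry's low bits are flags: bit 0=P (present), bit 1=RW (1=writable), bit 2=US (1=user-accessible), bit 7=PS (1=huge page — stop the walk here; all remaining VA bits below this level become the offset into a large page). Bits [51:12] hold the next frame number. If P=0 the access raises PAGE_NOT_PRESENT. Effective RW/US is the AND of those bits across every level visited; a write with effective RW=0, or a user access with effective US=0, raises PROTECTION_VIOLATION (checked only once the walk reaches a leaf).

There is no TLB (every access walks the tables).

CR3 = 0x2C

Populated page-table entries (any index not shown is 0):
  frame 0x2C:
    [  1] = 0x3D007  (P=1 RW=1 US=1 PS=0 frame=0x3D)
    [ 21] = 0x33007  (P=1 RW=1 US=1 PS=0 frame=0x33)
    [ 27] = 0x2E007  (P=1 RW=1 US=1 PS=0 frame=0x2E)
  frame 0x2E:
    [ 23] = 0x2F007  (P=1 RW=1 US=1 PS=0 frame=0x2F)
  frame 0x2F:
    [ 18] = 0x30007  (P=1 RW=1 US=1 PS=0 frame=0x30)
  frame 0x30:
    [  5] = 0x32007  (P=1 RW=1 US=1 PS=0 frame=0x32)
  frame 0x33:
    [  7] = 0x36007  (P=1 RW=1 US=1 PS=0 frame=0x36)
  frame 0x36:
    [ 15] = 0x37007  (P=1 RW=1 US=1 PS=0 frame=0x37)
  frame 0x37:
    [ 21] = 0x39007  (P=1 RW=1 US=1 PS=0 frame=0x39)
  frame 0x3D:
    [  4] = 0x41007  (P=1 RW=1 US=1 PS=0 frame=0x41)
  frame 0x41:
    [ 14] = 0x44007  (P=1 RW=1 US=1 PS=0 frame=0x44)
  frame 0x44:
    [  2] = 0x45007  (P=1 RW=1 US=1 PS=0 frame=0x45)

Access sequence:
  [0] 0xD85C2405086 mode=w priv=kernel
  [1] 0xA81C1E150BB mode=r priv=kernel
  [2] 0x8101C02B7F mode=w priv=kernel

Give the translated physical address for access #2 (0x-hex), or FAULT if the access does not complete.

Per-access translation:
#0 VA=0xD85C2405086 (w,kernel):
  L0 @0x2C[27] → 0x2E007  P=1,RW=1,US=1,PS=0
  L1 @0x2E[23] → 0x2F007  P=1,RW=1,US=1,PS=0
  L2 @0x2F[18] → 0x30007  P=1,RW=1,US=1,PS=0
  L3 @0x30[5] → 0x32007  P=1,RW=1,US=1,PS=0
  → PA=0x32086  (4 entries read)
#1 VA=0xA81C1E150BB (r,kernel):
  L0 @0x2C[21] → 0x33007  P=1,RW=1,US=1,PS=0
  L1 @0x33[7] → 0x36007  P=1,RW=1,US=1,PS=0
  L2 @0x36[15] → 0x37007  P=1,RW=1,US=1,PS=0
  L3 @0x37[21] → 0x39007  P=1,RW=1,US=1,PS=0
  → PA=0x390BB  (4 entries read)
#2 VA=0x8101C02B7F (w,kernel):
  L0 @0x2C[1] → 0x3D007  P=1,RW=1,US=1,PS=0
  L1 @0x3D[4] → 0x41007  P=1,RW=1,US=1,PS=0
  L2 @0x41[14] → 0x44007  P=1,RW=1,US=1,PS=0
  L3 @0x44[2] → 0x45007  P=1,RW=1,US=1,PS=0
  → PA=0x45B7F  (4 entries read)

Access #2 PA: 0x45B7F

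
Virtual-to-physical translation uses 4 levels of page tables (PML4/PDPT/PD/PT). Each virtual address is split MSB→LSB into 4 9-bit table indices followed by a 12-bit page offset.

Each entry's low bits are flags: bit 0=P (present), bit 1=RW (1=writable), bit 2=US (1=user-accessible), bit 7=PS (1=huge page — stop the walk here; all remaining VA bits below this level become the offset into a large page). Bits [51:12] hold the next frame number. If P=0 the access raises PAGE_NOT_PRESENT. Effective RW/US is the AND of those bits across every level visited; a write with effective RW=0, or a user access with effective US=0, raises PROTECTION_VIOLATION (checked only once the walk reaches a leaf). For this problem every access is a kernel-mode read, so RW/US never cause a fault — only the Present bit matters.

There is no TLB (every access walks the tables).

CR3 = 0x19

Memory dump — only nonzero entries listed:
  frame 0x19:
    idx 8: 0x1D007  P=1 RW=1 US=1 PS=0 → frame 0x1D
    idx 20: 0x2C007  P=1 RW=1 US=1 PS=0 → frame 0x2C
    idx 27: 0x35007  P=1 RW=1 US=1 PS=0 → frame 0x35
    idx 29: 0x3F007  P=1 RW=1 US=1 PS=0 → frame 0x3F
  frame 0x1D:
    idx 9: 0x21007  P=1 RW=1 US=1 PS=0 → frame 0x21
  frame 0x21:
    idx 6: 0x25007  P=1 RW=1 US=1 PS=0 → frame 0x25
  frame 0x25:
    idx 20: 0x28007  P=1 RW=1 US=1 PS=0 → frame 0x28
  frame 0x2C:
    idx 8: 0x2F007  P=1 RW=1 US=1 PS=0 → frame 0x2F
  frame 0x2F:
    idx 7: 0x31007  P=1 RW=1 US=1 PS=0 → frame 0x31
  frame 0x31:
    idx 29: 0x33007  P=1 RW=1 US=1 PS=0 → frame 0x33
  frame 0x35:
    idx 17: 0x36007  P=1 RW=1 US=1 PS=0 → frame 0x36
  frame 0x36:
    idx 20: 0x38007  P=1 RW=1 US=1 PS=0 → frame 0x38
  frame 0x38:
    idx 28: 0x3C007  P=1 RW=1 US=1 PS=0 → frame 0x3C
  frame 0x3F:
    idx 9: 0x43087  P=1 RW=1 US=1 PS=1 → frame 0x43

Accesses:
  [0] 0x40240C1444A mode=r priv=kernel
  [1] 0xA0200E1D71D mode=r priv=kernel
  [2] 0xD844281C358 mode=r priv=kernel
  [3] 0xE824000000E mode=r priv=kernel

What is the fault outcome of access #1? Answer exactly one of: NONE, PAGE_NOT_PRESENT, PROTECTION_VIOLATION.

Per-access translation:
#0 VA=0x40240C1444A (r,kernel):
  lvl0: tbl 0x19, slot 8 ⇒ 0x1D007 (P1/RW1/US1/PS0)
  lvl1: tbl 0x1D, slot 9 ⇒ 0x21007 (P1/RW1/US1/PS0)
  lvl2: tbl 0x21, slot 6 ⇒ 0x25007 (P1/RW1/US1/PS0)
  lvl3: tbl 0x25, slot 20 ⇒ 0x28007 (P1/RW1/US1/PS0)
  ⇒ phys 0x2844A  [4 reads]
#1 VA=0xA0200E1D71D (r,kernel):
  lvl0: tbl 0x19, slot 20 ⇒ 0x2C007 (P1/RW1/US1/PS0)
  lvl1: tbl 0x2C, slot 8 ⇒ 0x2F007 (P1/RW1/US1/PS0)
  lvl2: tbl 0x2F, slot 7 ⇒ 0x31007 (P1/RW1/US1/PS0)
  lvl3: tbl 0x31, slot 29 ⇒ 0x33007 (P1/RW1/US1/PS0)
  ⇒ phys 0x3371D  [4 reads]
#2 VA=0xD844281C358 (r,kernel):
  lvl0: tbl 0x19, slot 27 ⇒ 0x35007 (P1/RW1/US1/PS0)
  lvl1: tbl 0x35, slot 17 ⇒ 0x36007 (P1/RW1/US1/PS0)
  lvl2: tbl 0x36, slot 20 ⇒ 0x38007 (P1/RW1/US1/PS0)
  lvl3: tbl 0x38, slot 28 ⇒ 0x3C007 (P1/RW1/US1/PS0)
  ⇒ phys 0x3C358  [4 reads]
#3 VA=0xE824000000E (r,kernel):
  lvl0: tbl 0x19, slot 29 ⇒ 0x3F007 (P1/RW1/US1/PS0)
  lvl1: tbl 0x3F, slot 9 ⇒ 0x43087 (P1/RW1/US1/PS1)
  ⇒ phys 0x4300E (huge @L1)  [2 reads]

Access #1 fault: NONE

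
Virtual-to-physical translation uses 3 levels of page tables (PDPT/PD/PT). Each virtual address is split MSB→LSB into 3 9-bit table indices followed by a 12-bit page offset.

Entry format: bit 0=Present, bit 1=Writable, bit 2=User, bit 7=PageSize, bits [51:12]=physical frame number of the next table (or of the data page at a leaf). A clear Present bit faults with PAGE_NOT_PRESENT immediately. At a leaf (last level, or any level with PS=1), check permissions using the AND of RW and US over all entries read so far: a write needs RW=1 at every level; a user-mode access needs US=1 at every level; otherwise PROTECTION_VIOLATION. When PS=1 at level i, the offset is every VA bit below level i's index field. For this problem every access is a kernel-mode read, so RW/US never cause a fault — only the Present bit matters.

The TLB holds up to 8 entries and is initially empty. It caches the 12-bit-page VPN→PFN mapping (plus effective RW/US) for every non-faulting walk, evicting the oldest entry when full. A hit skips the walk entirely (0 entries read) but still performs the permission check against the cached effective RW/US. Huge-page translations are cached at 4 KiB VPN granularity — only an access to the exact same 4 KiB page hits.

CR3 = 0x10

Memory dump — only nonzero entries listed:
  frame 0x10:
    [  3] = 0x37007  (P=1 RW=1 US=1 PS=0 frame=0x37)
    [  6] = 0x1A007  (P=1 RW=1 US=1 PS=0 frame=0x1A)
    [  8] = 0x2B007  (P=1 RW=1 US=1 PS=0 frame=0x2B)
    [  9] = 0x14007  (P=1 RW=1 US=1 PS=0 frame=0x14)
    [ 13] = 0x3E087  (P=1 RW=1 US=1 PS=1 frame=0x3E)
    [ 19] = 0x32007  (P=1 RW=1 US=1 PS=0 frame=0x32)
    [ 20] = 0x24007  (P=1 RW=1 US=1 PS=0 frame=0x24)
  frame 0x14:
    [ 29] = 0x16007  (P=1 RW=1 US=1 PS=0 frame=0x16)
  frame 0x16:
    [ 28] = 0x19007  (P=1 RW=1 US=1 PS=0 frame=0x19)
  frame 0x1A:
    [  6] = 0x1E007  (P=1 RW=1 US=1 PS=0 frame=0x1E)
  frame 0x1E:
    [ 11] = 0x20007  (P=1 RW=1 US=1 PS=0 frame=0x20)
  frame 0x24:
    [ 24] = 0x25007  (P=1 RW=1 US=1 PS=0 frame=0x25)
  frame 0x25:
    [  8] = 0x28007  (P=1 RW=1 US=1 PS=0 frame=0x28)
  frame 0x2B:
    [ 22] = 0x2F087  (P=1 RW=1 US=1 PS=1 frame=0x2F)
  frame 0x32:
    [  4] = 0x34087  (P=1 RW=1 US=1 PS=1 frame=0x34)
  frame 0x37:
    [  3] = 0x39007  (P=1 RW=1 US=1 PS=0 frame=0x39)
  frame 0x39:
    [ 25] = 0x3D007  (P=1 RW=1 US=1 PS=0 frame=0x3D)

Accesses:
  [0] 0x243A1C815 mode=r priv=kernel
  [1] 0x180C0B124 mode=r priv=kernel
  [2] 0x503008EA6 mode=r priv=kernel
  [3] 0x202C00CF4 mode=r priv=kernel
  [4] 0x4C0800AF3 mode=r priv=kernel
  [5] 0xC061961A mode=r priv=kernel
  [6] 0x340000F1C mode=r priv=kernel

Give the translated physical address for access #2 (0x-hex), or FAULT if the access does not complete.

Per-access translation:
#0 VA=0x243A1C815 (r,kernel):
  [0] read 0x10 idx=9: raw=0x14007 flags P=1 W=1 U=1 S=0
  [1] read 0x14 idx=29: raw=0x16007 flags P=1 W=1 U=1 S=0
  [2] read 0x16 idx=28: raw=0x19007 flags P=1 W=1 U=1 S=0
  ✓ 0x19815  — 3 lookups
#1 VA=0x180C0B124 (r,kernel):
  [0] read 0x10 idx=6: raw=0x1A007 flags P=1 W=1 U=1 S=0
  [1] read 0x1A idx=6: raw=0x1E007 flags P=1 W=1 U=1 S=0
  [2] read 0x1E idx=11: raw=0x20007 flags P=1 W=1 U=1 S=0
  ✓ 0x20124  — 3 lookups
#2 VA=0x503008EA6 (r,kernel):
  [0] read 0x10 idx=20: raw=0x24007 flags P=1 W=1 U=1 S=0
  [1] read 0x24 idx=24: raw=0x25007 flags P=1 W=1 U=1 S=0
  [2] read 0x25 idx=8: raw=0x28007 flags P=1 W=1 U=1 S=0
  ✓ 0x28EA6  — 3 lookups
#3 VA=0x202C00CF4 (r,kernel):
  [0] read 0x10 idx=8: raw=0x2B007 flags P=1 W=1 U=1 S=0
  [1] read 0x2B idx=22: raw=0x2F087 flags P=1 W=1 U=1 S=1
  ✓ 0x2FCF4 (huge @L1)  — 2 lookups
#4 VA=0x4C0800AF3 (r,kernel):
  [0] read 0x10 idx=19: raw=0x32007 flags P=1 W=1 U=1 S=0
  [1] read 0x32 idx=4: raw=0x34087 flags P=1 W=1 U=1 S=1
  ✓ 0x34AF3 (huge @L1)  — 2 lookups
#5 VA=0xC061961A (r,kernel):
  [0] read 0x10 idx=3: raw=0x37007 flags P=1 W=1 U=1 S=0
  [1] read 0x37 idx=3: raw=0x39007 flags P=1 W=1 U=1 S=0
  [2] read 0x39 idx=25: raw=0x3D007 flags P=1 W=1 U=1 S=0
  ✓ 0x3D61A  — 3 lookups
#6 VA=0x340000F1C (r,kernel):
  [0] read 0x10 idx=13: raw=0x3E087 flags P=1 W=1 U=1 S=1
  ✓ 0x3EF1C (huge @L0)  — 1 lookups

Access #2 PA: 0x28EA6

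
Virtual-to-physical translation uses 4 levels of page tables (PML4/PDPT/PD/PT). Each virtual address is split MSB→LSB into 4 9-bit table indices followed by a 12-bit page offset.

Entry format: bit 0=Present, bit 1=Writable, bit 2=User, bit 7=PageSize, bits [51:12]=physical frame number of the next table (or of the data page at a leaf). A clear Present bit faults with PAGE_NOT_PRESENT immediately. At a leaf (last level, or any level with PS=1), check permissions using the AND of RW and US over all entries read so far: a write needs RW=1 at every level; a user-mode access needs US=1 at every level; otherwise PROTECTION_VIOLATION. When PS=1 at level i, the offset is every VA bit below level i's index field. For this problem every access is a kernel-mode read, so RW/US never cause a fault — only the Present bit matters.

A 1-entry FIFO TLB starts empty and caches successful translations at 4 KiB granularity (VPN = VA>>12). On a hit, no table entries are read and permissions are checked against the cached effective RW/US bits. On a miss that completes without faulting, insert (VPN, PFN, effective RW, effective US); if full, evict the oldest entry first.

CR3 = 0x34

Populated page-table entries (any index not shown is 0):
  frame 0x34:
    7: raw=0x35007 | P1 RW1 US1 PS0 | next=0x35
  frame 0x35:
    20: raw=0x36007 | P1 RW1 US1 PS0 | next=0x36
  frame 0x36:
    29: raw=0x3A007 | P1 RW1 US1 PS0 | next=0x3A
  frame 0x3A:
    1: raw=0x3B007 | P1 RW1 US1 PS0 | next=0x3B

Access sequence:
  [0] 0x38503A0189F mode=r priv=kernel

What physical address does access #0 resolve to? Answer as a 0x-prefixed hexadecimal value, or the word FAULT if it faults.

Per-access translation:
#0 VA=0x38503A0189F (r,kernel):
  L0 @0x34[7] → 0x35007  P=1,RW=1,US=1,PS=0
  L1 @0x35[20] → 0x36007  P=1,RW=1,US=1,PS=0
  L2 @0x36[29] → 0x3A007  P=1,RW=1,US=1,PS=0
  L3 @0x3A[1] → 0x3B007  P=1,RW=1,US=1,PS=0
  → PA=0x3B89F  (4 entries read)

Access #0 PA: 0x3B89F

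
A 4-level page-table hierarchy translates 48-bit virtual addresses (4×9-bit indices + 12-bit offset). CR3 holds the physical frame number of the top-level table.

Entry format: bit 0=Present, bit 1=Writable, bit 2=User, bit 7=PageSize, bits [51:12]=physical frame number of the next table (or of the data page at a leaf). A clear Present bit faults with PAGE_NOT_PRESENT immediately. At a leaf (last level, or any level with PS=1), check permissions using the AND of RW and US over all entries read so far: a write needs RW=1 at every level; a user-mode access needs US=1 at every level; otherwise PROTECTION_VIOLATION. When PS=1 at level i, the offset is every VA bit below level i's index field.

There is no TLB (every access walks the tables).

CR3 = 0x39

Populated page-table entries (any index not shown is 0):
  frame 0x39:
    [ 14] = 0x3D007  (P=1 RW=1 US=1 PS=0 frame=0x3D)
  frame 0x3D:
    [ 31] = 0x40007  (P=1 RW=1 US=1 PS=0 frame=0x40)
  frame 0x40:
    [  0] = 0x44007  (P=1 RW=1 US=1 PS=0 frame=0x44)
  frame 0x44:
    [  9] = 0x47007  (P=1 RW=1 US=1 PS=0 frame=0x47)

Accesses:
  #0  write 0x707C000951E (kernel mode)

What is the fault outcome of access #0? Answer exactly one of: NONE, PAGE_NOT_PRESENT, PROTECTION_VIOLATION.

Walk each access:
#0 VA=0x707C000951E (w,kernel):
  lvl0: tbl 0x39, slot 14 ⇒ 0x3D007 (P1/RW1/US1/PS0)
  lvl1: tbl 0x3D, slot 31 ⇒ 0x40007 (P1/RW1/US1/PS0)
  lvl2: tbl 0x40, slot 0 ⇒ 0x44007 (P1/RW1/US1/PS0)
  lvl3: tbl 0x44, slot 9 ⇒ 0x47007 (P1/RW1/US1/PS0)
  → PA=0x4751E  (4 entries read)

Access #0 fault: NONE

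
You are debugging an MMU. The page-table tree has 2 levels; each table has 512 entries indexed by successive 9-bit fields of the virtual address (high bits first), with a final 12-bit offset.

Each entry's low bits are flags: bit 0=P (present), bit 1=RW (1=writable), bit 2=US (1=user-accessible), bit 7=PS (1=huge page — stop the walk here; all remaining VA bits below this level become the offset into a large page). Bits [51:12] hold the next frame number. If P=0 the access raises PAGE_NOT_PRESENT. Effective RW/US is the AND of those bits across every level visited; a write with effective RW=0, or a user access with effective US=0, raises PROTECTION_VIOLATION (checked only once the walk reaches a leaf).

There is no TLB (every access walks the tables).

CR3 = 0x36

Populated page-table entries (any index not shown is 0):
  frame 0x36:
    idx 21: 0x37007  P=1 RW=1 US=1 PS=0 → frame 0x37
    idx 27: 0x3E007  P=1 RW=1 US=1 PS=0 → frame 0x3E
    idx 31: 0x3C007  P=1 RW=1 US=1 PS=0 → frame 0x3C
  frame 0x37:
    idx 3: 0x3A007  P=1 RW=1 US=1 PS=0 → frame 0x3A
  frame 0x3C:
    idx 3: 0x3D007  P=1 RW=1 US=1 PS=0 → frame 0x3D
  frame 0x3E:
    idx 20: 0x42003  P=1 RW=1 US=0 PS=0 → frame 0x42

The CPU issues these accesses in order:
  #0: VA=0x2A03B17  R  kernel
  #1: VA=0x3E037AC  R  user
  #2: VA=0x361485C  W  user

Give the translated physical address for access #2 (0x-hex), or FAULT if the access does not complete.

Trace:
#0 VA=0x2A03B17 (r,kernel):
  L0 @0x36[21] → 0x37007  P=1,RW=1,US=1,PS=0
  L1 @0x37[3] → 0x3A007  P=1,RW=1,US=1,PS=0
  ⇒ phys 0x3AB17  [2 reads]
#1 VA=0x3E037AC (r,user):
  L0 @0x36[31] → 0x3C007  P=1,RW=1,US=1,PS=0
  L1 @0x3C[3] → 0x3D007  P=1,RW=1,US=1,PS=0
  ⇒ phys 0x3D7AC  [2 reads]
#2 VA=0x361485C (w,user):
  L0 @0x36[27] → 0x3E007  P=1,RW=1,US=1,PS=0
  L1 @0x3E[20] → 0x42003  P=1,RW=1,US=0,PS=0
  ✗ PROTECTION_VIOLATION  [2 reads]

Access #2 PA: FAULT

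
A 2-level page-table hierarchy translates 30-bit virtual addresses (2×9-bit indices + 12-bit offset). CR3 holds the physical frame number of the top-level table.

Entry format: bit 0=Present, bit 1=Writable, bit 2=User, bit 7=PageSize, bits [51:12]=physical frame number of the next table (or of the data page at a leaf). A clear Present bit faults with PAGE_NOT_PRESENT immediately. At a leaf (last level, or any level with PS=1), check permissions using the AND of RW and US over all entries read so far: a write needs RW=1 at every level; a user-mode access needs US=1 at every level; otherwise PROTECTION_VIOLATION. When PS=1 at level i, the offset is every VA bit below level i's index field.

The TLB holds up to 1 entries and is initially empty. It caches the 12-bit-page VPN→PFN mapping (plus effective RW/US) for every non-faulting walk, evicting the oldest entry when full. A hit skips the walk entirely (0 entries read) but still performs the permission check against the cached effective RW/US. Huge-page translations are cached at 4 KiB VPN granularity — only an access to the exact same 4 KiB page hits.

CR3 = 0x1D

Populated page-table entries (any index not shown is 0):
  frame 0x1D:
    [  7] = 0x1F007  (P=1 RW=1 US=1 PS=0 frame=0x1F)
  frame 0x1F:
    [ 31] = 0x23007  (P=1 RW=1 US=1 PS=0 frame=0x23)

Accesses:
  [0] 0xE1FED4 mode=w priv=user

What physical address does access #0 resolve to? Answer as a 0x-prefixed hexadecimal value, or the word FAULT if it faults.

Trace:
#0 VA=0xE1FED4 (w,user):
  [0] read 0x1D idx=7: raw=0x1F007 flags P=1 W=1 U=1 S=0
  [1] read 0x1F idx=31: raw=0x23007 flags P=1 W=1 U=1 S=0
  ✓ 0x23ED4  — 2 lookups

Access #0 PA: 0x23ED4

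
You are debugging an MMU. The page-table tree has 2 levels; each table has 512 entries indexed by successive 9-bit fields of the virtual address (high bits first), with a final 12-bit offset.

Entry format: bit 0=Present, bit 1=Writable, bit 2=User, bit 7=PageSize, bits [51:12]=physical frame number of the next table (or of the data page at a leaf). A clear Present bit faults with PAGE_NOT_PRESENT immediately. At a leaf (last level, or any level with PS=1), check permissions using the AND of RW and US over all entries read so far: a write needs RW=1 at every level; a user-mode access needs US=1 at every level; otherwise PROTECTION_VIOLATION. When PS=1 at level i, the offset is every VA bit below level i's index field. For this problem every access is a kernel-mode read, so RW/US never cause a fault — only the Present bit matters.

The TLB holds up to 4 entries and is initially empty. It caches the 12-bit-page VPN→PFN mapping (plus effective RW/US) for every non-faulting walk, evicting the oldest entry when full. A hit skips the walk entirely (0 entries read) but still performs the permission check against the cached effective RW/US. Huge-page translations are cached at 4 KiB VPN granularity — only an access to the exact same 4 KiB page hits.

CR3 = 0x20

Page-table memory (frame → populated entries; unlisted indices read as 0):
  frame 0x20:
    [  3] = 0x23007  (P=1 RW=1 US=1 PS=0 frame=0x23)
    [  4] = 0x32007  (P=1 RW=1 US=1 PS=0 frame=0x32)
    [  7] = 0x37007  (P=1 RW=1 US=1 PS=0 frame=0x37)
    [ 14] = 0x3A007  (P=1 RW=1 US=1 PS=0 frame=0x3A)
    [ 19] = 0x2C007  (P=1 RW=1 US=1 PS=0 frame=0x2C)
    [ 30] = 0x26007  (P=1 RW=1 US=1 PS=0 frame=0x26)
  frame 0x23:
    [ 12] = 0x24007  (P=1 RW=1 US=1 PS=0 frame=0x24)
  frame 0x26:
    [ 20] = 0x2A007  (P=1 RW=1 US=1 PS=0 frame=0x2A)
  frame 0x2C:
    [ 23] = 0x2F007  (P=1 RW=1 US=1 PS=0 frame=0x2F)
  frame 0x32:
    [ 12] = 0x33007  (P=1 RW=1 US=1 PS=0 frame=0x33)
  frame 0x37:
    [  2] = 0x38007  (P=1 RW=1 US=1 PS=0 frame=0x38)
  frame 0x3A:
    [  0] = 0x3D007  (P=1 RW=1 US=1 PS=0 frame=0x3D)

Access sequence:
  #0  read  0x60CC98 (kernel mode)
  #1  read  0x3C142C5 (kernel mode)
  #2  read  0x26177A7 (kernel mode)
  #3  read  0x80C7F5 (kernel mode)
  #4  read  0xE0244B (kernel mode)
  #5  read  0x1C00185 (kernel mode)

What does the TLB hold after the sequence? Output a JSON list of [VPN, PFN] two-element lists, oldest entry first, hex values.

Walk each access:
#0 VA=0x60CC98 (r,kernel):
  [0] read 0x20 idx=3: raw=0x23007 flags P=1 W=1 U=1 S=0
  [1] read 0x23 idx=12: raw=0x24007 flags P=1 W=1 U=1 S=0
  → PA=0x24C98  (2 entries read)
#1 VA=0x3C142C5 (r,kernel):
  [0] read 0x20 idx=30: raw=0x26007 flags P=1 W=1 U=1 S=0
  [1] read 0x26 idx=20: raw=0x2A007 flags P=1 W=1 U=1 S=0
  → PA=0x2A2C5  (2 entries read)
#2 VA=0x26177A7 (r,kernel):
  [0] read 0x20 idx=19: raw=0x2C007 flags P=1 W=1 U=1 S=0
  [1] read 0x2C idx=23: raw=0x2F007 flags P=1 W=1 U=1 S=0
  → PA=0x2F7A7  (2 entries read)
#3 VA=0x80C7F5 (r,kernel):
  [0] read 0x20 idx=4: raw=0x32007 flags P=1 W=1 U=1 S=0
  [1] read 0x32 idx=12: raw=0x33007 flags P=1 W=1 U=1 S=0
  → PA=0x337F5  (2 entries read)
#4 VA=0xE0244B (r,kernel):
  [0] read 0x20 idx=7: raw=0x37007 flags P=1 W=1 U=1 S=0
  [1] read 0x37 idx=2: raw=0x38007 flags P=1 W=1 U=1 S=0
  → PA=0x3844B  (2 entries read)
#5 VA=0x1C00185 (r,kernel):
  [0] read 0x20 idx=14: raw=0x3A007 flags P=1 W=1 U=1 S=0
  [1] read 0x3A idx=0: raw=0x3D007 flags P=1 W=1 U=1 S=0
  → PA=0x3D185  (2 entries read)

TLB: [["0x2617", "0x2F"], ["0x80C", "0x33"], ["0xE02", "0x38"], ["0x1C00", "0x3D"]]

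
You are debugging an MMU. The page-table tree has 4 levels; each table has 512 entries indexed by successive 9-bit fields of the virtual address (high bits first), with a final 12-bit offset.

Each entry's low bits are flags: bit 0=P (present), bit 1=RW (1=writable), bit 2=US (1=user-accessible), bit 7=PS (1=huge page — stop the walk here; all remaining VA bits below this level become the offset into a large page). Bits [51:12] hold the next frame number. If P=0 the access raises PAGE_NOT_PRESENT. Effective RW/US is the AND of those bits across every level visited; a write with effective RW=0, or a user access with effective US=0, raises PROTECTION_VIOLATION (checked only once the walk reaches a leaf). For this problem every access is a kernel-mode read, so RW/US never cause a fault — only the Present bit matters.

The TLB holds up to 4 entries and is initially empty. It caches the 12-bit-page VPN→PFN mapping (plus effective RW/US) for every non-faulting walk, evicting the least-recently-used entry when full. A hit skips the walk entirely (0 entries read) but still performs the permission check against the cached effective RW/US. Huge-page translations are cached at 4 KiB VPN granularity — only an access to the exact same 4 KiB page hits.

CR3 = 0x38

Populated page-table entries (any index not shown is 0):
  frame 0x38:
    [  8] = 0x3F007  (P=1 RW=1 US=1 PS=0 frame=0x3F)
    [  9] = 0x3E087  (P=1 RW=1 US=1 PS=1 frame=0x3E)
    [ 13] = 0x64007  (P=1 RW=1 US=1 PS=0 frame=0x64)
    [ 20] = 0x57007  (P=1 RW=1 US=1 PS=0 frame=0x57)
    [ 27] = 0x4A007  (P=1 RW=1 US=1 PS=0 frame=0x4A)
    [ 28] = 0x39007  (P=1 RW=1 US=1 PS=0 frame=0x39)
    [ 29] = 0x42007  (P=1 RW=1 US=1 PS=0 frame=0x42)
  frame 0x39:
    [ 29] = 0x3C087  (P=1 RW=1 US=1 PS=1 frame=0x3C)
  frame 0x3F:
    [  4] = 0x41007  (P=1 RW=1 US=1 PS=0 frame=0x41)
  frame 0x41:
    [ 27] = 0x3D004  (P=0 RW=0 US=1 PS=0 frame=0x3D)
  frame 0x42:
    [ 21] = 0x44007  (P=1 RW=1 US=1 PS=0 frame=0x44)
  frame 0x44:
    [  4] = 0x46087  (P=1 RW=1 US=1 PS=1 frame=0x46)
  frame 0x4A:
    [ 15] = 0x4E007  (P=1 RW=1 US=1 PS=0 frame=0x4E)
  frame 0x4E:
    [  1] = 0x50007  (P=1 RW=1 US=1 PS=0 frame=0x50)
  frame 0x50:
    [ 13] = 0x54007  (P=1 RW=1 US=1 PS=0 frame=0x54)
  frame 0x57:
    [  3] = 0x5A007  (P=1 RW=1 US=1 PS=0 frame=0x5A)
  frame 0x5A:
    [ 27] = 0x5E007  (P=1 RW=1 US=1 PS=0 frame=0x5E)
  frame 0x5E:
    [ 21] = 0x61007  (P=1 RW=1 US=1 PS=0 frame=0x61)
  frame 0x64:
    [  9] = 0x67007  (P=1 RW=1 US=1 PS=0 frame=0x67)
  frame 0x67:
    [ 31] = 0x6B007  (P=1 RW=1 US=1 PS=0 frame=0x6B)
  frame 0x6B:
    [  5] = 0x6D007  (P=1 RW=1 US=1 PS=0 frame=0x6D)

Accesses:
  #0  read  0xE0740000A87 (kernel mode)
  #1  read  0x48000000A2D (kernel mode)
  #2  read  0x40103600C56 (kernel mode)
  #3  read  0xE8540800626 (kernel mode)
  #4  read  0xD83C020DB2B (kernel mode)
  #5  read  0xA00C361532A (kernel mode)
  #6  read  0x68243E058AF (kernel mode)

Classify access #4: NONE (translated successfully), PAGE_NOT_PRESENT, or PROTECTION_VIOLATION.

Walk each access:
#0 VA=0xE0740000A87 (r,kernel):
  lvl0: tbl 0x38, slot 28 ⇒ 0x39007 (P1/RW1/US1/PS0)
  lvl1: tbl 0x39, slot 29 ⇒ 0x3C087 (P1/RW1/US1/PS1)
  ⇒ phys 0x3CA87 (huge @L1)  [2 reads]
#1 VA=0x48000000A2D (r,kernel):
  lvl0: tbl 0x38, slot 9 ⇒ 0x3E087 (P1/RW1/US1/PS1)
  ⇒ phys 0x3EA2D (huge @L0)  [1 reads]
#2 VA=0x40103600C56 (r,kernel):
  lvl0: tbl 0x38, slot 8 ⇒ 0x3F007 (P1/RW1/US1/PS0)
  lvl1: tbl 0x3F, slot 4 ⇒ 0x41007 (P1/RW1/US1/PS0)
  lvl2: tbl 0x41, slot 27 ⇒ 0x3D004 (P0/RW0/US1/PS0)
  ✗ PAGE_NOT_PRESENT  [3 reads]
#3 VA=0xE8540800626 (r,kernel):
  lvl0: tbl 0x38, slot 29 ⇒ 0x42007 (P1/RW1/US1/PS0)
  lvl1: tbl 0x42, slot 21 ⇒ 0x44007 (P1/RW1/US1/PS0)
  lvl2: tbl 0x44, slot 4 ⇒ 0x46087 (P1/RW1/US1/PS1)
  ⇒ phys 0x46626 (huge @L2)  [3 reads]
#4 VA=0xD83C020DB2B (r,kernel):
  lvl0: tbl 0x38, slot 27 ⇒ 0x4A007 (P1/RW1/US1/PS0)
  lvl1: tbl 0x4A, slot 15 ⇒ 0x4E007 (P1/RW1/US1/PS0)
  lvl2: tbl 0x4E, slot 1 ⇒ 0x50007 (P1/RW1/US1/PS0)
  lvl3: tbl 0x50, slot 13 ⇒ 0x54007 (P1/RW1/US1/PS0)
  ⇒ phys 0x54B2B  [4 reads]
#5 VA=0xA00C361532A (r,kernel):
  lvl0: tbl 0x38, slot 20 ⇒ 0x57007 (P1/RW1/US1/PS0)
  lvl1: tbl 0x57, slot 3 ⇒ 0x5A007 (P1/RW1/US1/PS0)
  lvl2: tbl 0x5A, slot 27 ⇒ 0x5E007 (P1/RW1/US1/PS0)
  lvl3: tbl 0x5E, slot 21 ⇒ 0x61007 (P1/RW1/US1/PS0)
  ⇒ phys 0x6132A  [4 reads]
#6 VA=0x68243E058AF (r,kernel):
  lvl0: tbl 0x38, slot 13 ⇒ 0x64007 (P1/RW1/US1/PS0)
  lvl1: tbl 0x64, slot 9 ⇒ 0x67007 (P1/RW1/US1/PS0)
  lvl2: tbl 0x67, slot 31 ⇒ 0x6B007 (P1/RW1/US1/PS0)
  lvl3: tbl 0x6B, slot 5 ⇒ 0x6D007 (P1/RW1/US1/PS0)
  ⇒ phys 0x6D8AF  [4 reads]

Access #4 fault: NONE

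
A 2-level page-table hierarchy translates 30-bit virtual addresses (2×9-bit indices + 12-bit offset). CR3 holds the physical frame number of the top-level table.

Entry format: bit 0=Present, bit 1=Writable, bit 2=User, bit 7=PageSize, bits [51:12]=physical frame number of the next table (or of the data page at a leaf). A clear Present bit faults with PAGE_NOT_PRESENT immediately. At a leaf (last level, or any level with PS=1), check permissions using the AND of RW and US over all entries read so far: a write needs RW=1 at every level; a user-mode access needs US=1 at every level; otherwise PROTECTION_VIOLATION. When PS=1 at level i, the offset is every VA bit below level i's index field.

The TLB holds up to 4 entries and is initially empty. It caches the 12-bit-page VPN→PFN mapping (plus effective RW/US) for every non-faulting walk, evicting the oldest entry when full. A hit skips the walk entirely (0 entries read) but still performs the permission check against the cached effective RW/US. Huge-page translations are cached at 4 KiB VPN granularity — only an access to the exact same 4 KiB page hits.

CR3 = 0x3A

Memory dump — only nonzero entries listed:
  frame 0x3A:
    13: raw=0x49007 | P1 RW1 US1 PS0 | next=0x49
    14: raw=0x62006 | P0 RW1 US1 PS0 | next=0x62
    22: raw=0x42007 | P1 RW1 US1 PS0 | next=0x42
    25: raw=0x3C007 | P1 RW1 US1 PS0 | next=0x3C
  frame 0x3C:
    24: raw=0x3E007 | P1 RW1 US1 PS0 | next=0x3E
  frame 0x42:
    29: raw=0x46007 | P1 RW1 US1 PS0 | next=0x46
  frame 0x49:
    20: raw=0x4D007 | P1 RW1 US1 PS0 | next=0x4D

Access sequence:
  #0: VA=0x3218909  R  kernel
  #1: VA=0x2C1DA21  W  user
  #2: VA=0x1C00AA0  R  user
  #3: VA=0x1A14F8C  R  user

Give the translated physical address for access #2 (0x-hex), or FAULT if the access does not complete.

Per-access translation:
#0 VA=0x3218909 (r,kernel):
  L0 @0x3A[25] → 0x3C007  P=1,RW=1,US=1,PS=0
  L1 @0x3C[24] → 0x3E007  P=1,RW=1,US=1,PS=0
  ✓ 0x3E909  — 2 lookups
#1 VA=0x2C1DA21 (w,user):
  L0 @0x3A[22] → 0x42007  P=1,RW=1,US=1,PS=0
  L1 @0x42[29] → 0x46007  P=1,RW=1,US=1,PS=0
  ✓ 0x46A21  — 2 lookups
#2 VA=0x1C00AA0 (r,user):
  L0 @0x3A[14] → 0x62006  P=0,RW=1,US=1,PS=0
  ✗ PAGE_NOT_PRESENT  [1 reads]
#3 VA=0x1A14F8C (r,user):
  L0 @0x3A[13] → 0x49007  P=1,RW=1,US=1,PS=0
  L1 @0x49[20] → 0x4D007  P=1,RW=1,US=1,PS=0
  ✓ 0x4DF8C  — 2 lookups

Access #2 PA: FAULT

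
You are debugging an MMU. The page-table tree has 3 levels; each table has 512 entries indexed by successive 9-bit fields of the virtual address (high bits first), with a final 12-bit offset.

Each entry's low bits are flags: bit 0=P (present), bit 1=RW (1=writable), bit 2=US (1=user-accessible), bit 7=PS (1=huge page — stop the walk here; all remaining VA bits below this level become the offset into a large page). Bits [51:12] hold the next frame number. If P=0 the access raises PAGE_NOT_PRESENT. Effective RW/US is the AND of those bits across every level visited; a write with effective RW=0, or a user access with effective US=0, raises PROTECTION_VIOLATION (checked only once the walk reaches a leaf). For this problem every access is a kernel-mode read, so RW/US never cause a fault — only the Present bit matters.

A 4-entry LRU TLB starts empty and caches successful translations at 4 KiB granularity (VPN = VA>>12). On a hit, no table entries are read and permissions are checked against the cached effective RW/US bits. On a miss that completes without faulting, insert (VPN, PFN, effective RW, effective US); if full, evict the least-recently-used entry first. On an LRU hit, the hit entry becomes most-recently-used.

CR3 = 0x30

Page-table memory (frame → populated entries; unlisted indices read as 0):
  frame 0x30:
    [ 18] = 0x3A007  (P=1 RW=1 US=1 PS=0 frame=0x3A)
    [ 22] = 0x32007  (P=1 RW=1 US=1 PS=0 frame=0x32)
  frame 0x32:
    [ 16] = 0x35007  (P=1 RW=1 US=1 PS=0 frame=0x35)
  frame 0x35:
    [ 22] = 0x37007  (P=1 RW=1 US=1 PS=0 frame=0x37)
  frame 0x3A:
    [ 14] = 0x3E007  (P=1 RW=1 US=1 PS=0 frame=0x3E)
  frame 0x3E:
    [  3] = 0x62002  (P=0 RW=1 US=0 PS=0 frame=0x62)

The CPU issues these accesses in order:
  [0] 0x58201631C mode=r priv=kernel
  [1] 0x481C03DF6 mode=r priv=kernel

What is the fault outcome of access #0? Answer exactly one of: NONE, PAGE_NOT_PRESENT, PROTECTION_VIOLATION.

Per-access translation:
#0 VA=0x58201631C (r,kernel):
  L0: frame=0x30 idx=22 entry=0x32007 [P=1 RW=1 US=1 PS=0]
  L1: frame=0x32 idx=16 entry=0x35007 [P=1 RW=1 US=1 PS=0]
  L2: frame=0x35 idx=22 entry=0x37007 [P=1 RW=1 US=1 PS=0]
  → PA=0x3731C  (3 entries read)
#1 VA=0x481C03DF6 (r,kernel):
  L0: frame=0x30 idx=18 entry=0x3A007 [P=1 RW=1 US=1 PS=0]
  L1: frame=0x3A idx=14 entry=0x3E007 [P=1 RW=1 US=1 PS=0]
  L2: frame=0x3E idx=3 entry=0x62002 [P=0 RW=1 US=0 PS=0]
  → PAGE_NOT_PRESENT  (3 entries read)

Access #0 fault: NONE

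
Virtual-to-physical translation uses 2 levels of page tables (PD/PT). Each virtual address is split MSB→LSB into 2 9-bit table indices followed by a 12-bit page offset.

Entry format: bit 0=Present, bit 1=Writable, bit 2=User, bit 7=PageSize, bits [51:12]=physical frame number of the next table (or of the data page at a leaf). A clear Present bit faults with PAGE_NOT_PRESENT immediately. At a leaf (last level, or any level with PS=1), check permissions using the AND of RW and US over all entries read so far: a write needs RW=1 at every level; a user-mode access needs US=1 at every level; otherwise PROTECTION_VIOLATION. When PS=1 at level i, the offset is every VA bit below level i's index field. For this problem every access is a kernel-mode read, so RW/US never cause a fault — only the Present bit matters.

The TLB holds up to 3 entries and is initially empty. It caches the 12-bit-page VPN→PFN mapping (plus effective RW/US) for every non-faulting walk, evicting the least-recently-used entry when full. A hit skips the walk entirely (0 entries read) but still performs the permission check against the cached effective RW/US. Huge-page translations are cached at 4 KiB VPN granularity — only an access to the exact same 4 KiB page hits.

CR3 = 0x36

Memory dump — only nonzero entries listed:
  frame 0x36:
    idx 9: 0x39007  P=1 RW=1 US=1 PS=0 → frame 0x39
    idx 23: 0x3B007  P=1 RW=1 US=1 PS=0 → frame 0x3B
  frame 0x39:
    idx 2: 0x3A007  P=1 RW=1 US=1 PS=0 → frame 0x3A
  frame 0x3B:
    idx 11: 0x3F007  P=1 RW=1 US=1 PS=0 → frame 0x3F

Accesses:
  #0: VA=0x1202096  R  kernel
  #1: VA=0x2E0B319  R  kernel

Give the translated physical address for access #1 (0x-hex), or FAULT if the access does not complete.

Walk each access:
#0 VA=0x1202096 (r,kernel):
  lvl0: tbl 0x36, slot 9 ⇒ 0x39007 (P1/RW1/US1/PS0)
  lvl1: tbl 0x39, slot 2 ⇒ 0x3A007 (P1/RW1/US1/PS0)
  → PA=0x3A096  (2 entries read)
#1 VA=0x2E0B319 (r,kernel):
  lvl0: tbl 0x36, slot 23 ⇒ 0x3B007 (P1/RW1/US1/PS0)
  lvl1: tbl 0x3B, slot 11 ⇒ 0x3F007 (P1/RW1/US1/PS0)
  → PA=0x3F319  (2 entries read)

Access #1 PA: 0x3F319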